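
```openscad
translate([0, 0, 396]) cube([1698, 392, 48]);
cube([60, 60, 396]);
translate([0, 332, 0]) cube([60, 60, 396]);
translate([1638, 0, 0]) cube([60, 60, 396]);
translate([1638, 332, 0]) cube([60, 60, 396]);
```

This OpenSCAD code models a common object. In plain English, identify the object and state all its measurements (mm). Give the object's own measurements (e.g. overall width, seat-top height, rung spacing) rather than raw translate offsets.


A bench: a 1698×392 mm seat slab, 48 mm thick, top at z = 444 mm, on four 60×60 mm square legs flush with the seat corners and standing on z = 0.


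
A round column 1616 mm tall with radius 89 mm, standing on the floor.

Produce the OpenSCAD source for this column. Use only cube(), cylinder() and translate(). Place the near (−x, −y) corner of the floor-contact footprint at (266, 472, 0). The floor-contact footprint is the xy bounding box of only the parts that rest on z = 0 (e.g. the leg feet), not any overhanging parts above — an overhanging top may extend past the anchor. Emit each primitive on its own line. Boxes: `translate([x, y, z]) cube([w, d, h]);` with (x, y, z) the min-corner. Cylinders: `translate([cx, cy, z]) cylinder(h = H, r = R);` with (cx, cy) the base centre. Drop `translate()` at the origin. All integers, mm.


translate([355, 561, 0]) cylinder(h = 1616, r = 89);


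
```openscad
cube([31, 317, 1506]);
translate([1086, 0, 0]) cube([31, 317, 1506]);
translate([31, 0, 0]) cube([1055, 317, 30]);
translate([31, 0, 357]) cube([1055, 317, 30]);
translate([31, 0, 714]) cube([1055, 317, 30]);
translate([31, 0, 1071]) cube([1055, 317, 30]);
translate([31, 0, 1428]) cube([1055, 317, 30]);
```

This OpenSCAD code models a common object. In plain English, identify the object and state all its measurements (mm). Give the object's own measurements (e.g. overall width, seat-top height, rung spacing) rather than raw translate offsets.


An open bookshelf. Two side panels, each 31 mm thick, 317 mm deep and 1506 mm tall, stand 1117 mm apart (outside-to-outside). Between them sit 5 shelves, each 30 mm thick and 317 mm deep, spanning the full gap between the sides. The bottom shelf rests on the floor (its underside at z = 0) and the clear gap between one shelf's top and the next shelf's underside is 327 mm.


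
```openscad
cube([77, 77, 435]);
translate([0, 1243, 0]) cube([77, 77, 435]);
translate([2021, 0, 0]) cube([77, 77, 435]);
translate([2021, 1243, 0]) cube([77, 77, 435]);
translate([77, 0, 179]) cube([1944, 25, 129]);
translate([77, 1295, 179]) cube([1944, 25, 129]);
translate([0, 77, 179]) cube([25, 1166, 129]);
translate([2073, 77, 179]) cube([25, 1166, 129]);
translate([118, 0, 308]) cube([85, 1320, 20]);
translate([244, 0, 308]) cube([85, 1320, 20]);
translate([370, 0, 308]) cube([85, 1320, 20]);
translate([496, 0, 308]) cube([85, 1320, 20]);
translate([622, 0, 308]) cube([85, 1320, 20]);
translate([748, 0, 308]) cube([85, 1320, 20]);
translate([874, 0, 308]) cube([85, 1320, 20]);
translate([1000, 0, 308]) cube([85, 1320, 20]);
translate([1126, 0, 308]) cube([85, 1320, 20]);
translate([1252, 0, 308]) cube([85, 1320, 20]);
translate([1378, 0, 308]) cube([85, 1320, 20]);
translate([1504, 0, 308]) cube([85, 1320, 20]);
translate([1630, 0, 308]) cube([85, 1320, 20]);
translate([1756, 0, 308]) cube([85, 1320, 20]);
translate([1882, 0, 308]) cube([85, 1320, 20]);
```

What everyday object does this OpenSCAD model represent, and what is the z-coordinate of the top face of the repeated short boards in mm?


A bed frame. The slat-top height is 328 mm.

Four posts, four rails, and a row of slats — a bed frame. Slats sit on the rails at z = 179 + 129 = 308; with slat thickness 20, the top is 328 mm.


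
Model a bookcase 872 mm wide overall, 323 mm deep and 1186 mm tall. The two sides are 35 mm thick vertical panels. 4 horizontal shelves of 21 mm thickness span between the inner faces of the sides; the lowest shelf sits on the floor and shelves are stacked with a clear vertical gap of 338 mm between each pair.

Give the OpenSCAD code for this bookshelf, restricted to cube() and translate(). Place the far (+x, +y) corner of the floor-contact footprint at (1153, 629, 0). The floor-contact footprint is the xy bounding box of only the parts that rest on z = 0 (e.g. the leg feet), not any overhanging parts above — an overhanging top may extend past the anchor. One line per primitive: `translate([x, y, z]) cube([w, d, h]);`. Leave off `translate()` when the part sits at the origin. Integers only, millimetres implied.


translate([281, 306, 0]) cube([35, 323, 1186]);
translate([1118, 306, 0]) cube([35, 323, 1186]);
translate([316, 306, 0]) cube([802, 323, 21]);
translate([316, 306, 359]) cube([802, 323, 21]);
translate([316, 306, 718]) cube([802, 323, 21]);
translate([316, 306, 1077]) cube([802, 323, 21]);


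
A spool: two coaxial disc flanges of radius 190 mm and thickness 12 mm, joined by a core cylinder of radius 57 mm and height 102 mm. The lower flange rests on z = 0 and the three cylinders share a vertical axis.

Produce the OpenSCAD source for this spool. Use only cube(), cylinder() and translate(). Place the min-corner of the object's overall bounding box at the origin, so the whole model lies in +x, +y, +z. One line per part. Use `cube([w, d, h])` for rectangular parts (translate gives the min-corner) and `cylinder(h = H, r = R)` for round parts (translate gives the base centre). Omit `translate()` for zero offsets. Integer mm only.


translate([190, 190, 0]) cylinder(h = 12, r = 190);
translate([190, 190, 12]) cylinder(h = 102, r = 57);
translate([190, 190, 114]) cylinder(h = 12, r = 190);


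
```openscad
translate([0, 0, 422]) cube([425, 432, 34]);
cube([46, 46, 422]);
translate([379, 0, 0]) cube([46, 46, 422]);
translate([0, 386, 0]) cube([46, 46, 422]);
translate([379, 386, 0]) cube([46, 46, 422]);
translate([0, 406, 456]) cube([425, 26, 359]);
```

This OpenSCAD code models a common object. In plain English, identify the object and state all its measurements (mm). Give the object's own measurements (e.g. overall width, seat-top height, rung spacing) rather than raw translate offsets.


A chair. The seat is a 425×432×34 mm slab with its top at z = 456 mm, on four 46×46 mm corner legs (flush with the seat edges, standing on z = 0). A flat backrest 26 mm thick, 359 mm tall, spans the full seat width and rises from the seat top along its +y edge, rear face flush with the rear of the seat.


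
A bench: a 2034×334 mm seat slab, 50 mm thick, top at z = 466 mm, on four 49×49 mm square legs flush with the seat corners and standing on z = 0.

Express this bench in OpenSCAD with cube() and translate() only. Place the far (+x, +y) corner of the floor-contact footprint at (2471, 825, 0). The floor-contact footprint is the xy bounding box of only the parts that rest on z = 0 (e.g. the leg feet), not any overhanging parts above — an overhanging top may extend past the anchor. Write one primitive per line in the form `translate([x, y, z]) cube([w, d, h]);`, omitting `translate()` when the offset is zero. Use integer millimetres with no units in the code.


translate([437, 491, 416]) cube([2034, 334, 50]);
translate([437, 491, 0]) cube([49, 49, 416]);
translate([437, 776, 0]) cube([49, 49, 416]);
translate([2422, 491, 0]) cube([49, 49, 416]);
translate([2422, 776, 0]) cube([49, 49, 416]);


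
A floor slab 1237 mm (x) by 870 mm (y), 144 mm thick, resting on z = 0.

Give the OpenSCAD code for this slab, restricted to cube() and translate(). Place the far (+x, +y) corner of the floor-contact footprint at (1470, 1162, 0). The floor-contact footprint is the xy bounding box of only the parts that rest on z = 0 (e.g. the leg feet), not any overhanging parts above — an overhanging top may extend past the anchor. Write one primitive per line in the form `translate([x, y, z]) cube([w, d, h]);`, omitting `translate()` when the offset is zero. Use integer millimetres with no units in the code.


translate([233, 292, 0]) cube([1237, 870, 144]);


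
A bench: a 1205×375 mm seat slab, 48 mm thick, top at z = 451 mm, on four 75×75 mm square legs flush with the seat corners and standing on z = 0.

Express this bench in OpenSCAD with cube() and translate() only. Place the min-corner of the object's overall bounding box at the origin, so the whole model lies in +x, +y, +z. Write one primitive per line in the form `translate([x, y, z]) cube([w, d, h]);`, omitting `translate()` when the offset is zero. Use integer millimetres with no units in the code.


translate([0, 0, 403]) cube([1205, 375, 48]);
cube([75, 75, 403]);
translate([0, 300, 0]) cube([75, 75, 403]);
translate([1130, 0, 0]) cube([75, 75, 403]);
translate([1130, 300, 0]) cube([75, 75, 403]);


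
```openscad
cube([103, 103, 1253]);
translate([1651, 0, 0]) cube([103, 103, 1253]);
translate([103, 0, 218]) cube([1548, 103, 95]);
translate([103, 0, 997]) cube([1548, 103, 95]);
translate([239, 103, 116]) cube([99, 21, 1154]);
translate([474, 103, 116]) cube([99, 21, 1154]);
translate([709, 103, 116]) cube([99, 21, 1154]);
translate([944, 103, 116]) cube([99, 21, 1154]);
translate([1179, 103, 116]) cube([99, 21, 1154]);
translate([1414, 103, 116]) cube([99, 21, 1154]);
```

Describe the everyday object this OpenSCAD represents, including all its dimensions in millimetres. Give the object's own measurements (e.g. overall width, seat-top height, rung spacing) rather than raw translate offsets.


A fence section. Two 103×103 mm posts, 1253 mm tall, stand on the floor with a clear span of 1548 mm between their inner faces. Two horizontal rails of 103×95 mm section span the gap between the posts with their undersides at z = 218 mm and z = 997 mm, flush with the posts' −y face. 6 pickets, each 99 mm wide, 21 mm thick and 1154 mm tall, are fixed to the +y face of the rails with their bottoms at z = 116 mm, spaced across the span with a 136 mm gap after the −x post and between neighbouring pickets, with 138 mm left before the +x post.


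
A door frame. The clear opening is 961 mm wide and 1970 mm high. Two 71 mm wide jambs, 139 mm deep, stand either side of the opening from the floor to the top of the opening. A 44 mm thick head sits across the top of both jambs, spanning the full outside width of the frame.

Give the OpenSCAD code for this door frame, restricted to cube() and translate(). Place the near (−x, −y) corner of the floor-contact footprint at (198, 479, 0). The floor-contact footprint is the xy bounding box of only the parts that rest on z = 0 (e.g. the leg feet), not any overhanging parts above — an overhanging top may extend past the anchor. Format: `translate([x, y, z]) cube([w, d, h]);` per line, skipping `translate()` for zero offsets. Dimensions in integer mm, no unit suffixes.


translate([198, 479, 0]) cube([71, 139, 1970]);
translate([1230, 479, 0]) cube([71, 139, 1970]);
translate([198, 479, 1970]) cube([1103, 139, 44]);


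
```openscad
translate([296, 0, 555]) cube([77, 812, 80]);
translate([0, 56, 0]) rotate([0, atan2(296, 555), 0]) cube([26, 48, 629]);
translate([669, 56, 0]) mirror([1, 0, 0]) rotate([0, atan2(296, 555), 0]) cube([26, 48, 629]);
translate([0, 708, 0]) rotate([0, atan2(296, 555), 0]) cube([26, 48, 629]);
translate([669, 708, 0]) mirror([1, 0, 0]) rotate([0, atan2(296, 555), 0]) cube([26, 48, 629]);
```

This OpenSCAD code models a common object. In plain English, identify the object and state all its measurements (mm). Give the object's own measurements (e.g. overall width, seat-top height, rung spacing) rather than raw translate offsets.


A sawhorse. A 77×812×80 mm beam (x, y, z) sits on two A-frame leg pairs. Each pair is two raked legs of 26×48 mm section (48 mm along y) splaying symmetrically in x. Each leg rises 555 mm vertically over 296 mm of horizontal reach and is 629 mm long along its own axis. Every leg's outer bottom edge rests on the floor and its outer top edge meets a bottom edge of the beam — the left legs (tilting toward +x) meet the beam's −x bottom edge, the right legs (their mirror images, tilting toward −x) meet its +x bottom edge — so the leg tops tuck under the beam, the beam's underside is 555 mm above the floor, and the feet are 669 mm apart outside-to-outside with the beam centred between them. The two leg pairs are set in 56 mm from either end of the beam.


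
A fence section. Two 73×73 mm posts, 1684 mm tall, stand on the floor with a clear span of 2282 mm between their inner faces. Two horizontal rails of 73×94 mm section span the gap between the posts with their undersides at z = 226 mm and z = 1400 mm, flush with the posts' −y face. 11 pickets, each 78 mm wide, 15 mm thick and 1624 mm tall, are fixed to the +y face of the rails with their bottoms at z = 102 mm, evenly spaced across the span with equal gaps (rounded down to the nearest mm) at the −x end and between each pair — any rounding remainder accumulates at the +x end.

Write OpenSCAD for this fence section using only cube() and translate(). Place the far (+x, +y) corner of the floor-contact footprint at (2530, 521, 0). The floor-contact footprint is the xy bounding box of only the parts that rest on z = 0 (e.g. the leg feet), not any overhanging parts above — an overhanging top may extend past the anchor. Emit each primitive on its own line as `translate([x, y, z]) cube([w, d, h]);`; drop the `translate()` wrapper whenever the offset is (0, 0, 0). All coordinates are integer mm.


translate([102, 448, 0]) cube([73, 73, 1684]);
translate([2457, 448, 0]) cube([73, 73, 1684]);
translate([175, 448, 226]) cube([2282, 73, 94]);
translate([175, 448, 1400]) cube([2282, 73, 94]);
translate([293, 521, 102]) cube([78, 15, 1624]);
translate([489, 521, 102]) cube([78, 15, 1624]);
translate([685, 521, 102]) cube([78, 15, 1624]);
translate([881, 521, 102]) cube([78, 15, 1624]);
translate([1077, 521, 102]) cube([78, 15, 1624]);
translate([1273, 521, 102]) cube([78, 15, 1624]);
translate([1469, 521, 102]) cube([78, 15, 1624]);
translate([1665, 521, 102]) cube([78, 15, 1624]);
translate([1861, 521, 102]) cube([78, 15, 1624]);
translate([2057, 521, 102]) cube([78, 15, 1624]);
translate([2253, 521, 102]) cube([78, 15, 1624]);


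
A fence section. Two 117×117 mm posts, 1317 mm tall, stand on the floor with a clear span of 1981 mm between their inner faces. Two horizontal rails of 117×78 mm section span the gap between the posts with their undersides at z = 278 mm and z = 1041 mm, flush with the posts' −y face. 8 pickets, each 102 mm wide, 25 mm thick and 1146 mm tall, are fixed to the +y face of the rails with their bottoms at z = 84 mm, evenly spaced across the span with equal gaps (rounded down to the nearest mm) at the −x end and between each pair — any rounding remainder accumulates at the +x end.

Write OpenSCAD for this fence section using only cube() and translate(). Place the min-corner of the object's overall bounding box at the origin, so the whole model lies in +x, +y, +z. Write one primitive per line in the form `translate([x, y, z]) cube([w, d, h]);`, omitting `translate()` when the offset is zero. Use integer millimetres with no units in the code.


cube([117, 117, 1317]);
translate([2098, 0, 0]) cube([117, 117, 1317]);
translate([117, 0, 278]) cube([1981, 117, 78]);
translate([117, 0, 1041]) cube([1981, 117, 78]);
translate([246, 117, 84]) cube([102, 25, 1146]);
translate([477, 117, 84]) cube([102, 25, 1146]);
translate([708, 117, 84]) cube([102, 25, 1146]);
translate([939, 117, 84]) cube([102, 25, 1146]);
translate([1170, 117, 84]) cube([102, 25, 1146]);
translate([1401, 117, 84]) cube([102, 25, 1146]);
translate([1632, 117, 84]) cube([102, 25, 1146]);
translate([1863, 117, 84]) cube([102, 25, 1146]);


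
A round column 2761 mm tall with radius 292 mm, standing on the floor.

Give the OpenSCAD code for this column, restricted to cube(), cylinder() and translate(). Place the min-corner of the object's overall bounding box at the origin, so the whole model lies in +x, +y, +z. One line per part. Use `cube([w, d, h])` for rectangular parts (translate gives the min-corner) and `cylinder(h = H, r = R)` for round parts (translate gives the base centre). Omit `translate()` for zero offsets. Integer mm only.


translate([292, 292, 0]) cylinder(h = 2761, r = 292);


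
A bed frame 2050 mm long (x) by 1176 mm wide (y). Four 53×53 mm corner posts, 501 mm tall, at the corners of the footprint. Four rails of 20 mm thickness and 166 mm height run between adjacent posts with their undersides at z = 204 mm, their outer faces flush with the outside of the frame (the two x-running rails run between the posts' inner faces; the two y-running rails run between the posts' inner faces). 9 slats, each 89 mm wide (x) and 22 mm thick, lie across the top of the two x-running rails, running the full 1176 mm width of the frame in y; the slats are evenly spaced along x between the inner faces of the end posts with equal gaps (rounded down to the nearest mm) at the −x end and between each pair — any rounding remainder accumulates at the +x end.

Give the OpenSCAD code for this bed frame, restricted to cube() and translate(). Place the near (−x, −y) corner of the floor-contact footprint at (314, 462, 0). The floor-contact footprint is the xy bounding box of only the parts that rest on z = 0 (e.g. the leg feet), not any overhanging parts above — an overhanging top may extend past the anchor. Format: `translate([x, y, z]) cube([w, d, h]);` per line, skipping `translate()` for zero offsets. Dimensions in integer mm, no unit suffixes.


// slat z = rail_z + rail_h = 204 + 166 = 370
// slat gap = ⌊(1944 − 9·89) / 10⌋ = 114
translate([314, 462, 0]) cube([53, 53, 501]);
translate([314, 1585, 0]) cube([53, 53, 501]);
translate([2311, 462, 0]) cube([53, 53, 501]);
translate([2311, 1585, 0]) cube([53, 53, 501]);
translate([367, 462, 204]) cube([1944, 20, 166]);
translate([367, 1618, 204]) cube([1944, 20, 166]);
translate([314, 515, 204]) cube([20, 1070, 166]);
translate([2344, 515, 204]) cube([20, 1070, 166]);
translate([481, 462, 370]) cube([89, 1176, 22]);
translate([684, 462, 370]) cube([89, 1176, 22]);
translate([887, 462, 370]) cube([89, 1176, 22]);
translate([1090, 462, 370]) cube([89, 1176, 22]);
translate([1293, 462, 370]) cube([89, 1176, 22]);
translate([1496, 462, 370]) cube([89, 1176, 22]);
translate([1699, 462, 370]) cube([89, 1176, 22]);
translate([1902, 462, 370]) cube([89, 1176, 22]);
translate([2105, 462, 370]) cube([89, 1176, 22]);


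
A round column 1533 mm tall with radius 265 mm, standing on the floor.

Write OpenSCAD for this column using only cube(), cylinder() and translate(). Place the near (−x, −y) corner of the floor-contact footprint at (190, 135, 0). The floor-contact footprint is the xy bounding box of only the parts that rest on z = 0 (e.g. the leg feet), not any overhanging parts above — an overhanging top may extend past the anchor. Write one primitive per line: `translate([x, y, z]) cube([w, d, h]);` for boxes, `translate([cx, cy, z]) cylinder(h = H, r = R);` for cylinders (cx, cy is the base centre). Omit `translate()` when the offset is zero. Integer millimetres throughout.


translate([455, 400, 0]) cylinder(h = 1533, r = 265);


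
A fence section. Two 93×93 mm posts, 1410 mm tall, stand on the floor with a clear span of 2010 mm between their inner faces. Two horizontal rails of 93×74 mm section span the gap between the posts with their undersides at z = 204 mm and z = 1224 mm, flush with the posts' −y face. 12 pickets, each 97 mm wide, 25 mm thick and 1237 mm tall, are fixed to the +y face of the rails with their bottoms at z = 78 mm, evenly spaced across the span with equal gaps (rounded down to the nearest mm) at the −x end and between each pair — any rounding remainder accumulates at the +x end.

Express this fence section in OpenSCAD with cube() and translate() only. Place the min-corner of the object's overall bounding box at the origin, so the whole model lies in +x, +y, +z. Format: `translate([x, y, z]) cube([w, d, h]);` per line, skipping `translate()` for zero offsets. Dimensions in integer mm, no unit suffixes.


cube([93, 93, 1410]);
translate([2103, 0, 0]) cube([93, 93, 1410]);
translate([93, 0, 204]) cube([2010, 93, 74]);
translate([93, 0, 1224]) cube([2010, 93, 74]);
translate([158, 93, 78]) cube([97, 25, 1237]);
translate([320, 93, 78]) cube([97, 25, 1237]);
translate([482, 93, 78]) cube([97, 25, 1237]);
translate([644, 93, 78]) cube([97, 25, 1237]);
translate([806, 93, 78]) cube([97, 25, 1237]);
translate([968, 93, 78]) cube([97, 25, 1237]);
translate([1130, 93, 78]) cube([97, 25, 1237]);
translate([1292, 93, 78]) cube([97, 25, 1237]);
translate([1454, 93, 78]) cube([97, 25, 1237]);
translate([1616, 93, 78]) cube([97, 25, 1237]);
translate([1778, 93, 78]) cube([97, 25, 1237]);
translate([1940, 93, 78]) cube([97, 25, 1237]);


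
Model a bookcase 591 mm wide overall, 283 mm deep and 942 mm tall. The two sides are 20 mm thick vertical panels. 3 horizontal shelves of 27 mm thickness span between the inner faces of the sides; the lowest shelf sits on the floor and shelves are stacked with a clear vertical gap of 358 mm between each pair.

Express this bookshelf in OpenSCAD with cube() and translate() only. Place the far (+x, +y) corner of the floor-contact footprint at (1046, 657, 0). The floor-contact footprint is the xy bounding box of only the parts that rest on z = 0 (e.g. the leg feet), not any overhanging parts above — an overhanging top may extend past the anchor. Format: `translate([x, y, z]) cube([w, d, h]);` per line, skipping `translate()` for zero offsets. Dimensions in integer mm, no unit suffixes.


translate([455, 374, 0]) cube([20, 283, 942]);
translate([1026, 374, 0]) cube([20, 283, 942]);
translate([475, 374, 0]) cube([551, 283, 27]);
translate([475, 374, 385]) cube([551, 283, 27]);
translate([475, 374, 770]) cube([551, 283, 27]);


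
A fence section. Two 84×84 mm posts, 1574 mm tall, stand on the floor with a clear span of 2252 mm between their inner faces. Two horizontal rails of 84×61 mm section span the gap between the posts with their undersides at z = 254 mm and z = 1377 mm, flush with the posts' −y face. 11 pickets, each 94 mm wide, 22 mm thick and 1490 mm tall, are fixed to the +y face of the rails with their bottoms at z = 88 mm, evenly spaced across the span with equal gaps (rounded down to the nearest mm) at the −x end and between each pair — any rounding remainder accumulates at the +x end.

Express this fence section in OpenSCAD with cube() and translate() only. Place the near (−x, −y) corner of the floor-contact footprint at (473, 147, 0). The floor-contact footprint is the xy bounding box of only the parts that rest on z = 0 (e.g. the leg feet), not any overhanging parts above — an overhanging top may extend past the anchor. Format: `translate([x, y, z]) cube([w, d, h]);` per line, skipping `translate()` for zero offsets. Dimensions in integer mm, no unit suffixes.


translate([473, 147, 0]) cube([84, 84, 1574]);
translate([2809, 147, 0]) cube([84, 84, 1574]);
translate([557, 147, 254]) cube([2252, 84, 61]);
translate([557, 147, 1377]) cube([2252, 84, 61]);
translate([658, 231, 88]) cube([94, 22, 1490]);
translate([853, 231, 88]) cube([94, 22, 1490]);
translate([1048, 231, 88]) cube([94, 22, 1490]);
translate([1243, 231, 88]) cube([94, 22, 1490]);
translate([1438, 231, 88]) cube([94, 22, 1490]);
translate([1633, 231, 88]) cube([94, 22, 1490]);
translate([1828, 231, 88]) cube([94, 22, 1490]);
translate([2023, 231, 88]) cube([94, 22, 1490]);
translate([2218, 231, 88]) cube([94, 22, 1490]);
translate([2413, 231, 88]) cube([94, 22, 1490]);
translate([2608, 231, 88]) cube([94, 22, 1490]);


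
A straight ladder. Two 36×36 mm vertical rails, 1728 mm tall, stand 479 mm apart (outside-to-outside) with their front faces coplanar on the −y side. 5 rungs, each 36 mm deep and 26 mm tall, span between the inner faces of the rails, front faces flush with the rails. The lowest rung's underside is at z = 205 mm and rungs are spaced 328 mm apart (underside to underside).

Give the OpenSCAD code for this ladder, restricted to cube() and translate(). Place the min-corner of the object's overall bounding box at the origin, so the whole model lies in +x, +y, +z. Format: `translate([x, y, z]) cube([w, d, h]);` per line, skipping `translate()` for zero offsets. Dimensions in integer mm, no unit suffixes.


cube([36, 36, 1728]);
translate([443, 0, 0]) cube([36, 36, 1728]);
translate([36, 0, 205]) cube([407, 36, 26]);
translate([36, 0, 533]) cube([407, 36, 26]);
translate([36, 0, 861]) cube([407, 36, 26]);
translate([36, 0, 1189]) cube([407, 36, 26]);
translate([36, 0, 1517]) cube([407, 36, 26]);


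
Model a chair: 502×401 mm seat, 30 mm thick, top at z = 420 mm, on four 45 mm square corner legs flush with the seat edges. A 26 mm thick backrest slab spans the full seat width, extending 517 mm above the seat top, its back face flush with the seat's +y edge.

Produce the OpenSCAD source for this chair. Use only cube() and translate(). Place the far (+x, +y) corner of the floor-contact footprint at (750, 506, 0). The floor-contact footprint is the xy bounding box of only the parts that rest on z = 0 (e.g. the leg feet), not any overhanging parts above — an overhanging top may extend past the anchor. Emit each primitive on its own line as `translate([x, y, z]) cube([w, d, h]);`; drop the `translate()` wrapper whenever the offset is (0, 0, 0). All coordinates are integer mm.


translate([248, 105, 390]) cube([502, 401, 30]);
translate([248, 105, 0]) cube([45, 45, 390]);
translate([705, 105, 0]) cube([45, 45, 390]);
translate([248, 461, 0]) cube([45, 45, 390]);
translate([705, 461, 0]) cube([45, 45, 390]);
translate([248, 480, 420]) cube([502, 26, 517]);


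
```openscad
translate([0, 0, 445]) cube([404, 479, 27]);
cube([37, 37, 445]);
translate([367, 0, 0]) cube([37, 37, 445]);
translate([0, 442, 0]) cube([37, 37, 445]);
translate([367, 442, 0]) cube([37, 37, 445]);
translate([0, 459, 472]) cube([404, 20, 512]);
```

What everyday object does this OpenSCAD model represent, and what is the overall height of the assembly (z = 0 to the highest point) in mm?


A chair. The overall height is 984 mm.

A slab on four corner posts with a tall panel at the back — a chair. The seat slab sits at z = 445 with thickness 27, and the 512 mm backrest starts at the seat top, so the overall height is 445 + 27 + 512 = 984 mm.


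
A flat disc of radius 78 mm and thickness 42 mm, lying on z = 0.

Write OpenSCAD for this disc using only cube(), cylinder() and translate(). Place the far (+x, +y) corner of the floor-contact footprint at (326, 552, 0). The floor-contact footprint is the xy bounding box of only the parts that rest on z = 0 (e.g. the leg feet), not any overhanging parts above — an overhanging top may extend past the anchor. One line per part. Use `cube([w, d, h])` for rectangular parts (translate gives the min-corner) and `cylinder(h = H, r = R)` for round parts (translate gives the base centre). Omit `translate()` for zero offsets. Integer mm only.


translate([248, 474, 0]) cylinder(h = 42, r = 78);


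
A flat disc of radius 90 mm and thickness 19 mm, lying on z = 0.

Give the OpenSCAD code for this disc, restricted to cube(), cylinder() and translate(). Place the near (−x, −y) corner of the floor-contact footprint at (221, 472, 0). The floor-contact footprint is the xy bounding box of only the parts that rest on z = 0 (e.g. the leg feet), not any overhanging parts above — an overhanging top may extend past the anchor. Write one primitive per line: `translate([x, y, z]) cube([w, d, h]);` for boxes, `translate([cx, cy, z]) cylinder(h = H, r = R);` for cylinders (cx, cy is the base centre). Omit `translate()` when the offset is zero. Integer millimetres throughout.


translate([311, 562, 0]) cylinder(h = 19, r = 90);


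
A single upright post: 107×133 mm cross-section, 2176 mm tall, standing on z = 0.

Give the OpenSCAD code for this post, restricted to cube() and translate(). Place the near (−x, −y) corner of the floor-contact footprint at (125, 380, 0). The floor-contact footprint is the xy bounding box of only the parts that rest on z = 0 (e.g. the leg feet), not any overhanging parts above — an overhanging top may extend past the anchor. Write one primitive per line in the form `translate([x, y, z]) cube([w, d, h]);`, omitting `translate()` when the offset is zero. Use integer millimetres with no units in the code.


translate([125, 380, 0]) cube([107, 133, 2176]);


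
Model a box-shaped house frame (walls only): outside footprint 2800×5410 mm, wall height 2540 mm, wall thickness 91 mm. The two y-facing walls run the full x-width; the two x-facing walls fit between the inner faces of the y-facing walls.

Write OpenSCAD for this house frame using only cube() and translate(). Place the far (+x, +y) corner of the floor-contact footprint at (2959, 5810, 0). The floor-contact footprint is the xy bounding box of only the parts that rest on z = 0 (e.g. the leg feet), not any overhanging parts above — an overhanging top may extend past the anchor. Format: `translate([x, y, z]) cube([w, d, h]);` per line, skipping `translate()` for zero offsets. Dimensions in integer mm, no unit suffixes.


translate([159, 400, 0]) cube([2800, 91, 2540]);
translate([159, 5719, 0]) cube([2800, 91, 2540]);
translate([159, 491, 0]) cube([91, 5228, 2540]);
translate([2868, 491, 0]) cube([91, 5228, 2540]);


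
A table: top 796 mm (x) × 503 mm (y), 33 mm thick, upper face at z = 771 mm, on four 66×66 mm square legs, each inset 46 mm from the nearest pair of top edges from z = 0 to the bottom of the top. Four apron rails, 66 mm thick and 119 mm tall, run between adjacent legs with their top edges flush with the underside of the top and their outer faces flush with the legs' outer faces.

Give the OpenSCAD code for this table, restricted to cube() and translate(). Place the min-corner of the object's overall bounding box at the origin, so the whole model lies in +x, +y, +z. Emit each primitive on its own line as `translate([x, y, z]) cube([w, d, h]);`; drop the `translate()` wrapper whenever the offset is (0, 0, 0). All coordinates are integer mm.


// leg_h = 771 - 33 = 738
// apron z = 738 - 119 = 619
translate([0, 0, 738]) cube([796, 503, 33]);
translate([46, 46, 0]) cube([66, 66, 738]);
translate([684, 46, 0]) cube([66, 66, 738]);
translate([46, 391, 0]) cube([66, 66, 738]);
translate([684, 391, 0]) cube([66, 66, 738]);
translate([112, 46, 619]) cube([572, 66, 119]);
translate([112, 391, 619]) cube([572, 66, 119]);
translate([46, 112, 619]) cube([66, 279, 119]);
translate([684, 112, 619]) cube([66, 279, 119]);


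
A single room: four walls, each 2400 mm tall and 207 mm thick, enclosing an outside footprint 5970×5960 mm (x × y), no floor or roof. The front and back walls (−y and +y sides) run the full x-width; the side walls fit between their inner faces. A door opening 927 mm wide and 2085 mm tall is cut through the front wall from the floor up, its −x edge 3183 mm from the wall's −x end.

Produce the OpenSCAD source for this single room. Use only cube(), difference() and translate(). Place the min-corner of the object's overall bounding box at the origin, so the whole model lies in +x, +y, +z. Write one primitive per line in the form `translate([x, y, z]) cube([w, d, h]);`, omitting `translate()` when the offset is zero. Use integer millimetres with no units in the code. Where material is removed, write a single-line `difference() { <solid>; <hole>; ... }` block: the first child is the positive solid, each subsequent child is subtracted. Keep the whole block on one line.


difference() { cube([5970, 207, 2400]); translate([3183, 0, 0]) cube([927, 207, 2085]); }
translate([0, 5753, 0]) cube([5970, 207, 2400]);
translate([0, 207, 0]) cube([207, 5546, 2400]);
translate([5763, 207, 0]) cube([207, 5546, 2400]);


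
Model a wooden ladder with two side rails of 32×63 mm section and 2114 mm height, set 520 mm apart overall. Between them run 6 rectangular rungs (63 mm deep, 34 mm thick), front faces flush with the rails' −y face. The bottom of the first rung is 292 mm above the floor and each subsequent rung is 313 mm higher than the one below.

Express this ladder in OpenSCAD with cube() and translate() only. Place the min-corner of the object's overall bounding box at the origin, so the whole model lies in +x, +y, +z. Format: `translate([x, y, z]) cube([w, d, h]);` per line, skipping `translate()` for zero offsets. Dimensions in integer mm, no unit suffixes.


cube([32, 63, 2114]);
translate([488, 0, 0]) cube([32, 63, 2114]);
translate([32, 0, 292]) cube([456, 63, 34]);
translate([32, 0, 605]) cube([456, 63, 34]);
translate([32, 0, 918]) cube([456, 63, 34]);
translate([32, 0, 1231]) cube([456, 63, 34]);
translate([32, 0, 1544]) cube([456, 63, 34]);
translate([32, 0, 1857]) cube([456, 63, 34]);


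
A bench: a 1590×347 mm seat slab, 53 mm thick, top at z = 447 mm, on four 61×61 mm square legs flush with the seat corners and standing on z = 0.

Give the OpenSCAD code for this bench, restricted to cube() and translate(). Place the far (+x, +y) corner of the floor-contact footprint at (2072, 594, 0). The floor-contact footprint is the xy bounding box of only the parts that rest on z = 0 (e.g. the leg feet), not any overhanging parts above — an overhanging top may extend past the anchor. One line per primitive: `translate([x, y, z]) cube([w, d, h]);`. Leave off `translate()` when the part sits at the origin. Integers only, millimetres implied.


// leg_h = 447 − 53 = 394
translate([482, 247, 394]) cube([1590, 347, 53]);
translate([482, 247, 0]) cube([61, 61, 394]);
translate([482, 533, 0]) cube([61, 61, 394]);
translate([2011, 247, 0]) cube([61, 61, 394]);
translate([2011, 533, 0]) cube([61, 61, 394]);


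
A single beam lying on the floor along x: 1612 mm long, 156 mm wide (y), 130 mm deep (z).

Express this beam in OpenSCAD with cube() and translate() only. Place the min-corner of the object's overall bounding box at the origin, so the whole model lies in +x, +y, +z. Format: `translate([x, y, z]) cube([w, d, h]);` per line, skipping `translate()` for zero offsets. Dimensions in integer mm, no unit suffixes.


cube([1612, 156, 130]);


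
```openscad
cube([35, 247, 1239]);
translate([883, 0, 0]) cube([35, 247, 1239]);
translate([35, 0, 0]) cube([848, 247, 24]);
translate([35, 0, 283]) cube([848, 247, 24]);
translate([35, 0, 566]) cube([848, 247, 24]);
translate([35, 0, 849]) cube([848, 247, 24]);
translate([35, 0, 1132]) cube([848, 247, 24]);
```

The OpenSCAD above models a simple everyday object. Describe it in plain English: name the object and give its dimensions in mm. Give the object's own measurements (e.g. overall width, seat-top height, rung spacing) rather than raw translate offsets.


An open bookshelf. Two side panels, each 35 mm thick, 247 mm deep and 1239 mm tall, stand 918 mm apart (outside-to-outside). Between them sit 5 shelves, each 24 mm thick and 247 mm deep, spanning the full gap between the sides. The bottom shelf rests on the floor (its underside at z = 0) and the clear gap between one shelf's top and the next shelf's underside is 259 mm.


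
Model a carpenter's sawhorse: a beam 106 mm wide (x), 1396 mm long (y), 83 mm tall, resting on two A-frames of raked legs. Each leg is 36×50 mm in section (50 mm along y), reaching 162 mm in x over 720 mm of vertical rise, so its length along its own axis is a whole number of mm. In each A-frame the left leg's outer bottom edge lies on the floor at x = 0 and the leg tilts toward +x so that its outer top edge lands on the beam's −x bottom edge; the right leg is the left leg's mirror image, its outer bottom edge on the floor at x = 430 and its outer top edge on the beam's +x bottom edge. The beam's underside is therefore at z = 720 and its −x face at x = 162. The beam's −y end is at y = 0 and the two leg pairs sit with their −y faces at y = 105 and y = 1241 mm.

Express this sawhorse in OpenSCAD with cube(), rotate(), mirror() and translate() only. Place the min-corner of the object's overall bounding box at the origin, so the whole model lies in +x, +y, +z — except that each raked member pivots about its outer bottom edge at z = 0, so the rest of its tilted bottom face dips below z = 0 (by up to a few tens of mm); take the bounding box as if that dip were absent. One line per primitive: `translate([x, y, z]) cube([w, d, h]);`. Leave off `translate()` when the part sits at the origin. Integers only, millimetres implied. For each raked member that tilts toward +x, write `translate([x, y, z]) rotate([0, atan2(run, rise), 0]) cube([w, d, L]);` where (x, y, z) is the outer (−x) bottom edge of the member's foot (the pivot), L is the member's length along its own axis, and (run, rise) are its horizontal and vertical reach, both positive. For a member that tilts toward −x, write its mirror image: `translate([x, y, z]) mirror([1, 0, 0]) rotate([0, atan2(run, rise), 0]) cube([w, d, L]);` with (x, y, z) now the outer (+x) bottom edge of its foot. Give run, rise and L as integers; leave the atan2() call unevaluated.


// leg length = √(162² + 720²) = 738
// right-leg outer foot x = 2·162 + 106 = 430
// beam min-corner = (162, 0, 720)
translate([162, 0, 720]) cube([106, 1396, 83]);
translate([0, 105, 0]) rotate([0, atan2(162, 720), 0]) cube([36, 50, 738]);
translate([430, 105, 0]) mirror([1, 0, 0]) rotate([0, atan2(162, 720), 0]) cube([36, 50, 738]);
translate([0, 1241, 0]) rotate([0, atan2(162, 720), 0]) cube([36, 50, 738]);
translate([430, 1241, 0]) mirror([1, 0, 0]) rotate([0, atan2(162, 720), 0]) cube([36, 50, 738]);


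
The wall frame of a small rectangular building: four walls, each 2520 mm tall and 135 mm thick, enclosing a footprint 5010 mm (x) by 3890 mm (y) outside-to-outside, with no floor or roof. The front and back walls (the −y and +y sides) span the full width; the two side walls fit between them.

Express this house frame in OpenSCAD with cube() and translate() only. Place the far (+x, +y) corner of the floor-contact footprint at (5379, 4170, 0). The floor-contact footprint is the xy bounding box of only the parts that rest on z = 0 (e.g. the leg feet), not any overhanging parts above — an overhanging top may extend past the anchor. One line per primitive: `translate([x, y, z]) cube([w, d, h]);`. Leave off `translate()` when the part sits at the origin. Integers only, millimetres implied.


translate([369, 280, 0]) cube([5010, 135, 2520]);
translate([369, 4035, 0]) cube([5010, 135, 2520]);
translate([369, 415, 0]) cube([135, 3620, 2520]);
translate([5244, 415, 0]) cube([135, 3620, 2520]);


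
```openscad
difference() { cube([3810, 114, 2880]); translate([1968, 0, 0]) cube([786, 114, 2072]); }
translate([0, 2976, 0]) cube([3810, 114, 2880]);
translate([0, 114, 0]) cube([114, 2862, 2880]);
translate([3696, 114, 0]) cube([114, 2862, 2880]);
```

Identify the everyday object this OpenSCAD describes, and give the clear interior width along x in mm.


A single room. The interior width is 3582 mm.

Four walls enclosing a rectangle with a door in the front wall — a room. Outside width 3810 minus two 114 mm walls gives 3582 mm.


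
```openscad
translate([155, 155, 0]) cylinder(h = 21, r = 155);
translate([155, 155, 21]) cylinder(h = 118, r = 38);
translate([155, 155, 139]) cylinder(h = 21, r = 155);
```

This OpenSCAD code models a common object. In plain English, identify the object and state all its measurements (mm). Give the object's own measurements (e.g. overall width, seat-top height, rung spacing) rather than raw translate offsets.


A spool: two coaxial disc flanges of radius 155 mm and thickness 21 mm, joined by a core cylinder of radius 38 mm and height 118 mm. The lower flange rests on z = 0 and the three cylinders share a vertical axis.


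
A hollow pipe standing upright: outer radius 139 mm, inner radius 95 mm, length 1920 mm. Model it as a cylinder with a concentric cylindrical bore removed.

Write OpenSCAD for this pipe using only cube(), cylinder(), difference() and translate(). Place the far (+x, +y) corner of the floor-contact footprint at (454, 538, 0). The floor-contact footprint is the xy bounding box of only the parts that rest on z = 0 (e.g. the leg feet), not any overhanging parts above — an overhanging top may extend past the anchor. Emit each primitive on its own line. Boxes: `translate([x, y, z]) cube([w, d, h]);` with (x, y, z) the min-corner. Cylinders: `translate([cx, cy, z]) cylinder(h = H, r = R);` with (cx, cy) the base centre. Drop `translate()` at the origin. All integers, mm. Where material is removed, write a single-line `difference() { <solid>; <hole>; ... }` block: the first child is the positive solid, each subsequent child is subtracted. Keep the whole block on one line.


difference() { translate([315, 399, 0]) cylinder(h = 1920, r = 139); translate([315, 399, 0]) cylinder(h = 1920, r = 95); }
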